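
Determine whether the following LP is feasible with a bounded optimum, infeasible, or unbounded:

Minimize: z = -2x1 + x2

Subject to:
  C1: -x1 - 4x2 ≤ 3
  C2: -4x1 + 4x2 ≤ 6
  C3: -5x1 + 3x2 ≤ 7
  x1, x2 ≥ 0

Unbounded (objective can decrease without bound)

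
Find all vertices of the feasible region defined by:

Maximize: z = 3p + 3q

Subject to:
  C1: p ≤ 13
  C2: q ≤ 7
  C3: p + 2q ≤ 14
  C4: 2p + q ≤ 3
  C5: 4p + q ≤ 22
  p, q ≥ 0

(0, 0), (1.5, 0), (0, 3)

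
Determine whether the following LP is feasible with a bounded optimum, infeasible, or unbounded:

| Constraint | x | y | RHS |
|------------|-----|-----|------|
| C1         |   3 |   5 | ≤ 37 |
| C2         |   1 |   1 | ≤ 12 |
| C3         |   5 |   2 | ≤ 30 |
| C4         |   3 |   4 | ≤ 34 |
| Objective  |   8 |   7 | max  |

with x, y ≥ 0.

Feasible with a bounded optimal solution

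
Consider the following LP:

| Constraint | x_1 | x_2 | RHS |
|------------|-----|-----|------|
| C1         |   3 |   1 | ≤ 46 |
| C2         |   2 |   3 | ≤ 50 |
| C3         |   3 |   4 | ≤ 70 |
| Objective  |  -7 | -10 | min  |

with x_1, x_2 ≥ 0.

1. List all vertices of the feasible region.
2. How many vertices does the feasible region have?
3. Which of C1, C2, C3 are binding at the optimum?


1. (0, 0), (15.33, 0), (12.67, 8), (10, 10), (0, 16.67)
2. 5
3. C2, C3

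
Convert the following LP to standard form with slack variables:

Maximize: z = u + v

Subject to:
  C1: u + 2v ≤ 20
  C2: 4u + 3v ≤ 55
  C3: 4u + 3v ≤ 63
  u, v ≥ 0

max z = u + v

s.t.
  u + 2v + s1 = 20
  4u + 3v + s2 = 55
  4u + 3v + s3 = 63
  u, v, s1, s2, s3 ≥ 0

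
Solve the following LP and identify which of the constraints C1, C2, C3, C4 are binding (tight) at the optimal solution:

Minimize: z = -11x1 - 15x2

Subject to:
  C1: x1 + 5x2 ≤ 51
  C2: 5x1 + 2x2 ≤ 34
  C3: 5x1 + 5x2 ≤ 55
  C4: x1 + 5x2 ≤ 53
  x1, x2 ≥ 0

At x1 = 1, x2 = 10, compute slack b - a·x for each constraint:
  C1: 51 − 51 = 0  (binding)
  C2: 34 − 25 = 9  (slack)
  C3: 55 − 55 = 0  (binding)
  C4: 53 − 51 = 2  (slack)

Optimal: x1 = 1, x2 = 10
Binding: C1, C3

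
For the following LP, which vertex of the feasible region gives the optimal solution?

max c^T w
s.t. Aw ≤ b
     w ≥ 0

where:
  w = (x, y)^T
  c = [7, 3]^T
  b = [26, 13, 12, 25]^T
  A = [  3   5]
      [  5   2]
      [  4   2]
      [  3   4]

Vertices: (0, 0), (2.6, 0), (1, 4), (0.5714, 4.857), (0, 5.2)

Evaluate the objective at each vertex of the feasible region:
  z(0, 0) = 0
  z(2.6, 0) = 18.2
  z(1, 4) = 19  ←
  z(0.5714, 4.857) = 18.57
  z(0, 5.2) = 15.6
The maximum is at x = 1, y = 4.

(1, 4)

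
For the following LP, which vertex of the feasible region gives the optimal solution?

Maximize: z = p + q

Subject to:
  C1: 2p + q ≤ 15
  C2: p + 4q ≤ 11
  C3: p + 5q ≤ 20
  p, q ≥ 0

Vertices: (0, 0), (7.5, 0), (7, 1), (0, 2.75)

Evaluate the objective at each vertex of the feasible region:
  z(0, 0) = 0
  z(7.5, 0) = 7.5
  z(7, 1) = 8  ←
  z(0, 2.75) = 2.75
The maximum is at p = 7, q = 1.

(7, 1)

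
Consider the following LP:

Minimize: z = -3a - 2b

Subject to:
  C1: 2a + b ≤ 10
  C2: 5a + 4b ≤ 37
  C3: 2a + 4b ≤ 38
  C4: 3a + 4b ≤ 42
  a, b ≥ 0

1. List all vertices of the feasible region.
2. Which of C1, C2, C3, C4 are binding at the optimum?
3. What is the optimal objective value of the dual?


1. (0, 0), (5, 0), (1, 8), (0, 9.25)
2. C1, C2
3. -19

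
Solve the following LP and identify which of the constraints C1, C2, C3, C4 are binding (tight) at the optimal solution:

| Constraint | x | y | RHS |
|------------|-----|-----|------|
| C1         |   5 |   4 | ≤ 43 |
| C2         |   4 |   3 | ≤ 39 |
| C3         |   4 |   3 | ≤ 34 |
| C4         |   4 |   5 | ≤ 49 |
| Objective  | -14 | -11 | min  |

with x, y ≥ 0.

At x = 7, y = 2, compute slack b - a·x for each constraint:
  C1: 43 − 43 = 0  (binding)
  C2: 39 − 34 = 5  (slack)
  C3: 34 − 34 = 0  (binding)
  C4: 49 − 38 = 11  (slack)

Optimal: x = 7, y = 2
Binding: C1, C3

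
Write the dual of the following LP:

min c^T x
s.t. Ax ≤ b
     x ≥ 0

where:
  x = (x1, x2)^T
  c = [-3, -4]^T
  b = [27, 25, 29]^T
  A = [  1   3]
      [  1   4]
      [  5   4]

Primal min cᵀx s.t. Ax ≤ b, x ≥ 0  →  Dual max −bᵀy s.t. Aᵀy ≥ −c, y ≥ 0.

Maximize: z = -27y1 - 25y2 - 29y3

Subject to:
  y1 + y2 + 5y3 ≥ 3
  3y1 + 4y2 + 4y3 ≥ 4
  y1, y2, y3 ≥ 0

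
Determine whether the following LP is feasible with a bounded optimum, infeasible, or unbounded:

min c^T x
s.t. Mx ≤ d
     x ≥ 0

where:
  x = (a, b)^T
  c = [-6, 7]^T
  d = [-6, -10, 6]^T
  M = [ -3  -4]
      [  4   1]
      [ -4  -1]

Infeasible (no feasible solution exists)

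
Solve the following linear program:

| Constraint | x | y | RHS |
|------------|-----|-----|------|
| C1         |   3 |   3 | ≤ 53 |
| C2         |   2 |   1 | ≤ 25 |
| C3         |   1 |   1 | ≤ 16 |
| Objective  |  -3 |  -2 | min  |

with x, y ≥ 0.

Evaluate the objective at each vertex of the feasible region:
  z(0, 0) = 0
  z(12.5, 0) = -37.5
  z(9, 7) = -41  ←
  z(0, 16) = -32
The minimum is at x = 9, y = 7.

x = 9, y = 7, z = -41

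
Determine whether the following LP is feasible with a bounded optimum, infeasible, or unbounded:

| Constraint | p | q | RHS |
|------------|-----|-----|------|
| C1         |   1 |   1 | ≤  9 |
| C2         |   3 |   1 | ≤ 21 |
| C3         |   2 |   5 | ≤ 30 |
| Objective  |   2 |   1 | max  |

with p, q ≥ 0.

Feasible with a bounded optimal solution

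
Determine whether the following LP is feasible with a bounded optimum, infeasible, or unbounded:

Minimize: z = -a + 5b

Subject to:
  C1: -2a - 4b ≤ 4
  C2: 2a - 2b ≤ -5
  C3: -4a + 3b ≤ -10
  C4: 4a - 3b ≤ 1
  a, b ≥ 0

Infeasible (no feasible solution exists)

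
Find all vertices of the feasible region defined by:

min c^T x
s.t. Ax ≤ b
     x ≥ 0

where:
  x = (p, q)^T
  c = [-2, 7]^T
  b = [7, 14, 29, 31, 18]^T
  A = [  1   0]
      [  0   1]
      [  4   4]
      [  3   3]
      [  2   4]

(0, 0), (7, 0), (7, 0.25), (5.5, 1.75), (0, 4.5)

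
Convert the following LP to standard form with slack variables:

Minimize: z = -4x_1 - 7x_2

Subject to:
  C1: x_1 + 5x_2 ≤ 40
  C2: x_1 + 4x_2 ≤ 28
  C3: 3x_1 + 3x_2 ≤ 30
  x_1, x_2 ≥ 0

min z = -4x_1 - 7x_2

s.t.
  x_1 + 5x_2 + s1 = 40
  x_1 + 4x_2 + s2 = 28
  3x_1 + 3x_2 + s3 = 30
  x_1, x_2, s1, s2, s3 ≥ 0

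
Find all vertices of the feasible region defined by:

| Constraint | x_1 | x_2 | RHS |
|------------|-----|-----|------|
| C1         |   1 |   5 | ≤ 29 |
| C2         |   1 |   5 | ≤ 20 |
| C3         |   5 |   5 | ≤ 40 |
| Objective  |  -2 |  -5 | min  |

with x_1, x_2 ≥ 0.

(0, 0), (8, 0), (5, 3), (0, 4)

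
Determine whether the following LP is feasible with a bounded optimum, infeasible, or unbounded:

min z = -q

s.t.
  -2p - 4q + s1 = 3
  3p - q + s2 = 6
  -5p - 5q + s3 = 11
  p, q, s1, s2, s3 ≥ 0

Unbounded (objective can decrease without bound)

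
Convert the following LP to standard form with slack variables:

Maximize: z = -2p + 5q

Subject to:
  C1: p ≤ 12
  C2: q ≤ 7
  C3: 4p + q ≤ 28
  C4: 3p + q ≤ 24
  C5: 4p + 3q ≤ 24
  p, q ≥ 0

max z = -2p + 5q

s.t.
  p + s1 = 12
  q + s2 = 7
  4p + q + s3 = 28
  3p + q + s4 = 24
  4p + 3q + s5 = 24
  p, q, s1, s2, s3, s4, s5 ≥ 0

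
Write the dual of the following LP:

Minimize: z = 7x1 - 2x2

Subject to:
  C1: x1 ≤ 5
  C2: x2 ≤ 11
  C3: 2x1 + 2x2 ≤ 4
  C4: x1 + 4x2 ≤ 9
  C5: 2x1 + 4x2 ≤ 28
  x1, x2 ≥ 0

Primal min cᵀx s.t. Ax ≤ b, x ≥ 0  →  Dual max −bᵀy s.t. Aᵀy ≥ −c, y ≥ 0.

Maximize: z = -5y1 - 11y2 - 4y3 - 9y4 - 28y5

Subject to:
  y1 + 2y3 + y4 + 2y5 ≥ -7
  y2 + 2y3 + 4y4 + 4y5 ≥ 2
  y1, y2, y3, y4, y5 ≥ 0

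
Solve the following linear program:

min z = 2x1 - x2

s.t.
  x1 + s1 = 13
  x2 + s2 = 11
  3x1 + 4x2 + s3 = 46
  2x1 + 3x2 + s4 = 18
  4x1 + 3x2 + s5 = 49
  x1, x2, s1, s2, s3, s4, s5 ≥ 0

Evaluate the objective at each vertex of the feasible region:
  z(0, 0) = 0
  z(9, 0) = 18
  z(0, 6) = -6  ←
The minimum is at x1 = 0, x2 = 6.

x1 = 0, x2 = 6, z = -6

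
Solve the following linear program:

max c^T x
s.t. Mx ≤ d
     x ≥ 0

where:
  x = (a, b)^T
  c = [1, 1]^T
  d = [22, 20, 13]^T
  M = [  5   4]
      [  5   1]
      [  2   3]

Evaluate the objective at each vertex of the feasible region:
  z(0, 0) = 0
  z(4, 0) = 4
  z(3.867, 0.6667) = 4.533
  z(2, 3) = 5  ←
  z(0, 4.333) = 4.333
The maximum is at a = 2, b = 3.

a = 2, b = 3, z = 5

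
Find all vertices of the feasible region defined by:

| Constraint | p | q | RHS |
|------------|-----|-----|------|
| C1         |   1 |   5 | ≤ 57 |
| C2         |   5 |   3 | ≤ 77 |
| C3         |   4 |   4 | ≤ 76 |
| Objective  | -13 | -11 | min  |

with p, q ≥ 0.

(0, 0), (15.4, 0), (10, 9), (9.5, 9.5), (0, 11.4)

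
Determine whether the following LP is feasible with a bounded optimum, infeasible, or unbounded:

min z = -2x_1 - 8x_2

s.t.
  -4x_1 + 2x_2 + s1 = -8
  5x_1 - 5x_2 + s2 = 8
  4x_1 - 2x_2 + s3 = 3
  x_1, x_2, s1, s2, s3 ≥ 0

Infeasible (no feasible solution exists)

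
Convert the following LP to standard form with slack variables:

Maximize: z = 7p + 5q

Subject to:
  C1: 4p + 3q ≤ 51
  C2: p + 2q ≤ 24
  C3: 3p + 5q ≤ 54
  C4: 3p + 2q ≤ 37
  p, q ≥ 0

max z = 7p + 5q

s.t.
  4p + 3q + s1 = 51
  p + 2q + s2 = 24
  3p + 5q + s3 = 54
  3p + 2q + s4 = 37
  p, q, s1, s2, s3, s4 ≥ 0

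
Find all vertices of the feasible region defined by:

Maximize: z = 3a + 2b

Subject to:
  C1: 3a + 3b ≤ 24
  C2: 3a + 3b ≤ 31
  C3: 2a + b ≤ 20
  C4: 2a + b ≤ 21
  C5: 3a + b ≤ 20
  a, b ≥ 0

(0, 0), (6.667, 0), (6, 2), (0, 8)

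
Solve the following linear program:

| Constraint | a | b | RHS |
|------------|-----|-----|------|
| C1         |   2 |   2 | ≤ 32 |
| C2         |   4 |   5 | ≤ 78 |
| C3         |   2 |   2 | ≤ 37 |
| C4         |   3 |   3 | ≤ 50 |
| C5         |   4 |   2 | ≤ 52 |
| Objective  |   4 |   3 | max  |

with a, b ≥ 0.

Evaluate the objective at each vertex of the feasible region:
  z(0, 0) = 0
  z(13, 0) = 52
  z(10, 6) = 58  ←
  z(2, 14) = 50
  z(0, 15.6) = 46.8
The maximum is at a = 10, b = 6.

a = 10, b = 6, z = 58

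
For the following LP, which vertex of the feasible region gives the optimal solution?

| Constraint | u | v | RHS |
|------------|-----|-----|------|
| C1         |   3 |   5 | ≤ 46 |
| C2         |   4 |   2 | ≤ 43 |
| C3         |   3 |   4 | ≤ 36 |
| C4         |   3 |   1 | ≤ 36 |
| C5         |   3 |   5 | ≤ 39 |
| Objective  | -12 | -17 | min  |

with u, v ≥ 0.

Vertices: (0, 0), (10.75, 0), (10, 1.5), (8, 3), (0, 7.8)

Evaluate the objective at each vertex of the feasible region:
  z(0, 0) = 0
  z(10.75, 0) = -129
  z(10, 1.5) = -145.5
  z(8, 3) = -147  ←
  z(0, 7.8) = -132.6
The minimum is at u = 8, v = 3.

(8, 3)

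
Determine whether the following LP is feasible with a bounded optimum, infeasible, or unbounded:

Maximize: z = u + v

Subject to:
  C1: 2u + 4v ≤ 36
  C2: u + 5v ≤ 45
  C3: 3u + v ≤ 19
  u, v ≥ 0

Feasible with a bounded optimal solution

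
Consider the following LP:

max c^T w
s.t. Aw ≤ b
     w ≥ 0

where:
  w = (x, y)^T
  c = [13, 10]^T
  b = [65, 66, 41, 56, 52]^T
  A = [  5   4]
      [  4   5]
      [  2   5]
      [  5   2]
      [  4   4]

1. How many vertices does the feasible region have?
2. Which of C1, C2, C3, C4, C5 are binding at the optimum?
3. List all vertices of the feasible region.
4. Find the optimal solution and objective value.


1. 5
2. C4, C5
3. (0, 0), (11.2, 0), (10, 3), (8, 5), (0, 8.2)
4. x = 10, y = 3, z = 160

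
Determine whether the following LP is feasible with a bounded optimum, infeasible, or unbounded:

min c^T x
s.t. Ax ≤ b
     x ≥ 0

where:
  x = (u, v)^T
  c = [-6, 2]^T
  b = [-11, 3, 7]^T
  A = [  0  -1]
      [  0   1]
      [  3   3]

Infeasible (no feasible solution exists)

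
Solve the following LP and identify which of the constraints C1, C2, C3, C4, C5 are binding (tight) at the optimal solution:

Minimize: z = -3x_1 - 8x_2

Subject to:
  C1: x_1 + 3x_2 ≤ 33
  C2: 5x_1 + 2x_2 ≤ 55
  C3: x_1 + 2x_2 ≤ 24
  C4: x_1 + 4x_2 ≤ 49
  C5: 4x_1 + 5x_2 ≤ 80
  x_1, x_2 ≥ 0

At x_1 = 6, x_2 = 9, compute slack b - a·x for each constraint:
  C1: 33 − 33 = 0  (binding)
  C2: 55 − 48 = 7  (slack)
  C3: 24 − 24 = 0  (binding)
  C4: 49 − 42 = 7  (slack)
  C5: 80 − 69 = 11  (slack)

Optimal: x_1 = 6, x_2 = 9
Binding: C1, C3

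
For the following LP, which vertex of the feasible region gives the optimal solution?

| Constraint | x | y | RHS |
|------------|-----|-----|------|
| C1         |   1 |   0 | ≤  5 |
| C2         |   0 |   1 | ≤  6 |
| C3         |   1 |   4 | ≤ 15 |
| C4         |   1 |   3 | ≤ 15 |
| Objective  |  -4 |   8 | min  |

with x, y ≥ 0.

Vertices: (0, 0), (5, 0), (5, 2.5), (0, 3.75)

Evaluate the objective at each vertex of the feasible region:
  z(0, 0) = 0
  z(5, 0) = -20  ←
  z(5, 2.5) = 0
  z(0, 3.75) = 30
The minimum is at x = 5, y = 0.

(5, 0)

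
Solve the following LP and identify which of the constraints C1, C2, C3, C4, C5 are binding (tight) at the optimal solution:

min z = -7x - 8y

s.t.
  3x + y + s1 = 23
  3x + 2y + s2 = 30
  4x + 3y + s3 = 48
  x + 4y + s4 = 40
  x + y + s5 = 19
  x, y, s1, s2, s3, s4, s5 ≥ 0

At x = 4, y = 9, compute slack b - a·x for each constraint:
  C1: 23 − 21 = 2  (slack)
  C2: 30 − 30 = 0  (binding)
  C3: 48 − 43 = 5  (slack)
  C4: 40 − 40 = 0  (binding)
  C5: 19 − 13 = 6  (slack)

Optimal: x = 4, y = 9
Binding: C2, C4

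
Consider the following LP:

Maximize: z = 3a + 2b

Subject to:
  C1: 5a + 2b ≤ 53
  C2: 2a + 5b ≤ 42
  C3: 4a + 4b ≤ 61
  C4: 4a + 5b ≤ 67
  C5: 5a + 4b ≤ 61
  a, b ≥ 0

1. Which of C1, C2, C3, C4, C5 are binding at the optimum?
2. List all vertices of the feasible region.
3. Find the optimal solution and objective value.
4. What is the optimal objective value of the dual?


1. C1, C5
2. (0, 0), (10.6, 0), (9, 4), (8.059, 5.176), (0, 8.4)
3. a = 9, b = 4, z = 35
4. 35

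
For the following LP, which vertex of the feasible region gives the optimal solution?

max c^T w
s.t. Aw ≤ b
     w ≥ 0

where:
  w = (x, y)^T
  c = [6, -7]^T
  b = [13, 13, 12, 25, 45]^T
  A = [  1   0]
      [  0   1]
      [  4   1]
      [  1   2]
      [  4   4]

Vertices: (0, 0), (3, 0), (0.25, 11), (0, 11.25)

Evaluate the objective at each vertex of the feasible region:
  z(0, 0) = 0
  z(3, 0) = 18  ←
  z(0.25, 11) = -75.5
  z(0, 11.25) = -78.75
The maximum is at x = 3, y = 0.

(3, 0)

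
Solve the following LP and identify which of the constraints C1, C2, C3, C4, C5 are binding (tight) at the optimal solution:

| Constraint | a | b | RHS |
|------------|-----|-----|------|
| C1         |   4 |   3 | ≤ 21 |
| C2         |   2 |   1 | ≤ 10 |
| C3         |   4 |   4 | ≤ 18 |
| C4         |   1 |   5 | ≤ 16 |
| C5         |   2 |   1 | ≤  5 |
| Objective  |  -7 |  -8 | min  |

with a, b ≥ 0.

At a = 1, b = 3, compute slack b - a·x for each constraint:
  C1: 21 − 13 = 8  (slack)
  C2: 10 − 5 = 5  (slack)
  C3: 18 − 16 = 2  (slack)
  C4: 16 − 16 = 0  (binding)
  C5: 5 − 5 = 0  (binding)

Optimal: a = 1, b = 3
Binding: C4, C5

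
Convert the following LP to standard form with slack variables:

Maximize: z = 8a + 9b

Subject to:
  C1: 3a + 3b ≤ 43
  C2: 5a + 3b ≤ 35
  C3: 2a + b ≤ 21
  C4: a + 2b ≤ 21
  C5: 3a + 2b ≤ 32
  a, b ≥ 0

max z = 8a + 9b

s.t.
  3a + 3b + s1 = 43
  5a + 3b + s2 = 35
  2a + b + s3 = 21
  a + 2b + s4 = 21
  3a + 2b + s5 = 32
  a, b, s1, s2, s3, s4, s5 ≥ 0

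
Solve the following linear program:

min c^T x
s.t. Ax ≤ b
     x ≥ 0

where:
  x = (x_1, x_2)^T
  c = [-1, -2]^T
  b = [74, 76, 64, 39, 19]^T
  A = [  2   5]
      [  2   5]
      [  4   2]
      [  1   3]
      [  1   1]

Evaluate the objective at each vertex of the feasible region:
  z(0, 0) = 0
  z(16, 0) = -16
  z(13, 6) = -25
  z(9, 10) = -29  ←
  z(0, 13) = -26
The minimum is at x_1 = 9, x_2 = 10.

x_1 = 9, x_2 = 10, z = -29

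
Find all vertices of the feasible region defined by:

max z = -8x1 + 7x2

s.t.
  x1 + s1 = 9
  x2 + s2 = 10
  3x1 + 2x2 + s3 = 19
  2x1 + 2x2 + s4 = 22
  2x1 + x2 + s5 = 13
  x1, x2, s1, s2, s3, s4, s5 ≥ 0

(0, 0), (6.333, 0), (0, 9.5)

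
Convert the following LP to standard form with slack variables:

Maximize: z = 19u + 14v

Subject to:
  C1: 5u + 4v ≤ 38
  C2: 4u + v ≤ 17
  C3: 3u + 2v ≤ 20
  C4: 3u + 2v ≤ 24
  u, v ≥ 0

max z = 19u + 14v

s.t.
  5u + 4v + s1 = 38
  4u + v + s2 = 17
  3u + 2v + s3 = 20
  3u + 2v + s4 = 24
  u, v, s1, s2, s3, s4 ≥ 0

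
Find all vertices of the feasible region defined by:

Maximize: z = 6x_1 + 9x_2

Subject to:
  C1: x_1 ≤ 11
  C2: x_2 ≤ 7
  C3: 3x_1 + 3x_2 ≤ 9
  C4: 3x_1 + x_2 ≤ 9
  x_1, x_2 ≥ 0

(0, 0), (3, 0), (0, 3)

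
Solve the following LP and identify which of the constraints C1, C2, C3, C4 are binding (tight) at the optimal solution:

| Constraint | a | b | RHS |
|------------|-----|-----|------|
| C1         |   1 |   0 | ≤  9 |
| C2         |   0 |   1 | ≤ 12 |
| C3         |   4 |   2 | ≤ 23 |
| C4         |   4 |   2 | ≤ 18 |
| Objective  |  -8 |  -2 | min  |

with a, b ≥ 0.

At a = 4.5, b = 0, compute slack b - a·x for each constraint:
  C1: 9 − 4.5 = 4.5  (slack)
  C2: 12 − 0 = 12  (slack)
  C3: 23 − 18 = 5  (slack)
  C4: 18 − 18 = 0  (binding)

Optimal: a = 4.5, b = 0
Binding: C4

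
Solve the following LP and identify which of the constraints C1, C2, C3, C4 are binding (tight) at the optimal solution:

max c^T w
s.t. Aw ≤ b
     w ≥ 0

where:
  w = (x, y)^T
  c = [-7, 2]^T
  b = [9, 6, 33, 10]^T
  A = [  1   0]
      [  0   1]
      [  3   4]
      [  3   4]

At x = 0, y = 2.5, compute slack b - a·x for each constraint:
  C1: 9 − 0 = 9  (slack)
  C2: 6 − 2.5 = 3.5  (slack)
  C3: 33 − 10 = 23  (slack)
  C4: 10 − 10 = 0  (binding)

Optimal: x = 0, y = 2.5
Binding: C4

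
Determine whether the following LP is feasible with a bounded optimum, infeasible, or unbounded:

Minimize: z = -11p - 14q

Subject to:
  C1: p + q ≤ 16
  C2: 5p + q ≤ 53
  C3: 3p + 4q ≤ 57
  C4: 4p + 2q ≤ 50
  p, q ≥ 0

Feasible with a bounded optimal solution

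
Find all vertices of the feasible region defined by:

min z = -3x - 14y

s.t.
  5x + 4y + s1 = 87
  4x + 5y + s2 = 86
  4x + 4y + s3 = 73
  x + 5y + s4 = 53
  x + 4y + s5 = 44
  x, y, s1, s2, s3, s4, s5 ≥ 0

(0, 0), (17.4, 0), (14, 4.25), (9.667, 8.583), (8, 9), (0, 10.6)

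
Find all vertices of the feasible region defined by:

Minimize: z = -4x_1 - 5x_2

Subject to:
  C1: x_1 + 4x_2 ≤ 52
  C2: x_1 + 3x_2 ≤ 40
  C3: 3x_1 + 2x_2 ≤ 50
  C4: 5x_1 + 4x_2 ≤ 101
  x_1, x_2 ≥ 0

(0, 0), (16.67, 0), (10, 10), (4, 12), (0, 13)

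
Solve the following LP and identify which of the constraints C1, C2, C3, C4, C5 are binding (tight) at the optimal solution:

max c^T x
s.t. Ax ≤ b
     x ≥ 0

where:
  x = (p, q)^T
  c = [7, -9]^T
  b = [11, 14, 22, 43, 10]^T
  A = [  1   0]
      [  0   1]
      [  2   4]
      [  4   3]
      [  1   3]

At p = 10, q = 0, compute slack b - a·x for each constraint:
  C1: 11 − 10 = 1  (slack)
  C2: 14 − 0 = 14  (slack)
  C3: 22 − 20 = 2  (slack)
  C4: 43 − 40 = 3  (slack)
  C5: 10 − 10 = 0  (binding)

Optimal: p = 10, q = 0
Binding: C5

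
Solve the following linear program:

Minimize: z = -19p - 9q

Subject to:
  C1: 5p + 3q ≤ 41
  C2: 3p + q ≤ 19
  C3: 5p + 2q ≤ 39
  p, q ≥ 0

Evaluate the objective at each vertex of the feasible region:
  z(0, 0) = 0
  z(6.333, 0) = -120.3
  z(4, 7) = -139  ←
  z(0, 13.67) = -123
The minimum is at p = 4, q = 7.

p = 4, q = 7, z = -139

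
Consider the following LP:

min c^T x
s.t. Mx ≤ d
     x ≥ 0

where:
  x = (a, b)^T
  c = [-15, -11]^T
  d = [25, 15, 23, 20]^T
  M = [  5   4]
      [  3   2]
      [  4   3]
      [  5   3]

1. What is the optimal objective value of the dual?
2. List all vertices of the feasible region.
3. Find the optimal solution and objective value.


1. -70
2. (0, 0), (4, 0), (1, 5), (0, 6.25)
3. a = 1, b = 5, z = -70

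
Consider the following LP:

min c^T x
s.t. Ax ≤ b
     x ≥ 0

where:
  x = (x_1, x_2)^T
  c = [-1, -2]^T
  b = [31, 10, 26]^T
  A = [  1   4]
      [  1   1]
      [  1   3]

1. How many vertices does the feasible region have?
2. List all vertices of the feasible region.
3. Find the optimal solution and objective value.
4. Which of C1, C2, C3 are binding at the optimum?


1. 4
2. (0, 0), (10, 0), (3, 7), (0, 7.75)
3. x_1 = 3, x_2 = 7, z = -17
4. C1, C2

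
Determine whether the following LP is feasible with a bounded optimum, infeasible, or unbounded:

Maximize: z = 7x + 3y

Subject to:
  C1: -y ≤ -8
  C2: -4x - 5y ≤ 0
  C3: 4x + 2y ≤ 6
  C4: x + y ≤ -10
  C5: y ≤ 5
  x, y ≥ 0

Infeasible (no feasible solution exists)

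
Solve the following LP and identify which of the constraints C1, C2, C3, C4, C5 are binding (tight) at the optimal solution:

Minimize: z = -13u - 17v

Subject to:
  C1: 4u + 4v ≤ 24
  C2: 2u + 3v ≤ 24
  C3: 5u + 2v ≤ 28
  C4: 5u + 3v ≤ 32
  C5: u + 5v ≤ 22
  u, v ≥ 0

At u = 2, v = 4, compute slack b - a·x for each constraint:
  C1: 24 − 24 = 0  (binding)
  C2: 24 − 16 = 8  (slack)
  C3: 28 − 18 = 10  (slack)
  C4: 32 − 22 = 10  (slack)
  C5: 22 − 22 = 0  (binding)

Optimal: u = 2, v = 4
Binding: C1, C5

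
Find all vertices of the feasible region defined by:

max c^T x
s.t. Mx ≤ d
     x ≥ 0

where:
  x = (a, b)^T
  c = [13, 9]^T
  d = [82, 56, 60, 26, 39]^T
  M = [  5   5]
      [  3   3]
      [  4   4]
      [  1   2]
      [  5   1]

(0, 0), (7.8, 0), (6, 9), (4, 11), (0, 13)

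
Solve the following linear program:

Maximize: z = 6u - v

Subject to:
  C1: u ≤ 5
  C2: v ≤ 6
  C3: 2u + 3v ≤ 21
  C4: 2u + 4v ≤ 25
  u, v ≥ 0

Evaluate the objective at each vertex of the feasible region:
  z(0, 0) = 0
  z(5, 0) = 30  ←
  z(5, 3.667) = 26.33
  z(4.5, 4) = 23
  z(0.5, 6) = -3
  z(0, 6) = -6
The maximum is at u = 5, v = 0.

u = 5, v = 0, z = 30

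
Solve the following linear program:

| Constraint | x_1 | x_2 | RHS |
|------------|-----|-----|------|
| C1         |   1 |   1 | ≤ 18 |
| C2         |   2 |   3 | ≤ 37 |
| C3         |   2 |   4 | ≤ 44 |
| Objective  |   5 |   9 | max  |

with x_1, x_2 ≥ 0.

Evaluate the objective at each vertex of the feasible region:
  z(0, 0) = 0
  z(18, 0) = 90
  z(17, 1) = 94
  z(8, 7) = 103  ←
  z(0, 11) = 99
The maximum is at x_1 = 8, x_2 = 7.

x_1 = 8, x_2 = 7, z = 103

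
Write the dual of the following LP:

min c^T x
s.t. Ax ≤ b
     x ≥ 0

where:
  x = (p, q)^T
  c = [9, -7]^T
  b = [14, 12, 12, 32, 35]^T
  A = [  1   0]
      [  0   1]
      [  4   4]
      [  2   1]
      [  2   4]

Primal min cᵀx s.t. Ax ≤ b, x ≥ 0  →  Dual max −bᵀy s.t. Aᵀy ≥ −c, y ≥ 0.

Maximize: z = -14y1 - 12y2 - 12y3 - 32y4 - 35y5

Subject to:
  y1 + 4y3 + 2y4 + 2y5 ≥ -9
  y2 + 4y3 + y4 + 4y5 ≥ 7
  y1, y2, y3, y4, y5 ≥ 0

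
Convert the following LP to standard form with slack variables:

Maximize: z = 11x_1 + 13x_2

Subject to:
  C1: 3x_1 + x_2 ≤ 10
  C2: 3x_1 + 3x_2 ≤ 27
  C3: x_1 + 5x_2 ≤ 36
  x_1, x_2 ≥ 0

max z = 11x_1 + 13x_2

s.t.
  3x_1 + x_2 + s1 = 10
  3x_1 + 3x_2 + s2 = 27
  x_1 + 5x_2 + s3 = 36
  x_1, x_2, s1, s2, s3 ≥ 0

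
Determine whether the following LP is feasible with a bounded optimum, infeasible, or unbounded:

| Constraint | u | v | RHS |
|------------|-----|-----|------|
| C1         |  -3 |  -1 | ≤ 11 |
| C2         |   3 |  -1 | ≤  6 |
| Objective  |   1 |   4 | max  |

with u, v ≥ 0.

Unbounded (objective can increase without bound)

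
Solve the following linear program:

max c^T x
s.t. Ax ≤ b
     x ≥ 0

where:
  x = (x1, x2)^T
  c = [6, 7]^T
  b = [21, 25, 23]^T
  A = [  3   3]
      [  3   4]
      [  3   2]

Evaluate the objective at each vertex of the feasible region:
  z(0, 0) = 0
  z(7, 0) = 42
  z(3, 4) = 46  ←
  z(0, 6.25) = 43.75
The maximum is at x1 = 3, x2 = 4.

x1 = 3, x2 = 4, z = 46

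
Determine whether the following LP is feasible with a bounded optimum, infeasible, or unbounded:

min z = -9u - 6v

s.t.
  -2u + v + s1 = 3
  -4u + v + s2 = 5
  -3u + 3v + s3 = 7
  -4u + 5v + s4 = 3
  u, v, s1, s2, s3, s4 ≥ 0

Unbounded (objective can decrease without bound)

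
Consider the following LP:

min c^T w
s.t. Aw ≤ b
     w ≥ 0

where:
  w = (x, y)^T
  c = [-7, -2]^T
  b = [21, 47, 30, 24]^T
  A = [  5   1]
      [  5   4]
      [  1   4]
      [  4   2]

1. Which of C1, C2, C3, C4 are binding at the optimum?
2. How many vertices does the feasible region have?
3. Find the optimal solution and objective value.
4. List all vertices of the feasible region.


1. C1, C4
2. 5
3. x = 3, y = 6, z = -33
4. (0, 0), (4.2, 0), (3, 6), (2.571, 6.857), (0, 7.5)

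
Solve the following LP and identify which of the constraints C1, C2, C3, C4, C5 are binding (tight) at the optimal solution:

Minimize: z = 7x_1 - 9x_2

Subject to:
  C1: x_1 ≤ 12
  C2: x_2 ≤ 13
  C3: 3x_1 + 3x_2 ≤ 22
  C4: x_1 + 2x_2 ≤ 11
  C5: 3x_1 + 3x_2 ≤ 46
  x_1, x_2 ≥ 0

At x_1 = 0, x_2 = 5.5, compute slack b - a·x for each constraint:
  C1: 12 − 0 = 12  (slack)
  C2: 13 − 5.5 = 7.5  (slack)
  C3: 22 − 16.5 = 5.5  (slack)
  C4: 11 − 11 = 0  (binding)
  C5: 46 − 16.5 = 29.5  (slack)

Optimal: x_1 = 0, x_2 = 5.5
Binding: C4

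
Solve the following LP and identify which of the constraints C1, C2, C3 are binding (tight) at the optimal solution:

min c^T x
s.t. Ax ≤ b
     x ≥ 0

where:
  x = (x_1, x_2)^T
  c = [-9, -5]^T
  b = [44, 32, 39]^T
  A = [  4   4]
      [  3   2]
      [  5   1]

At x_1 = 7, x_2 = 4, compute slack b - a·x for each constraint:
  C1: 44 − 44 = 0  (binding)
  C2: 32 − 29 = 3  (slack)
  C3: 39 − 39 = 0  (binding)

Optimal: x_1 = 7, x_2 = 4
Binding: C1, C3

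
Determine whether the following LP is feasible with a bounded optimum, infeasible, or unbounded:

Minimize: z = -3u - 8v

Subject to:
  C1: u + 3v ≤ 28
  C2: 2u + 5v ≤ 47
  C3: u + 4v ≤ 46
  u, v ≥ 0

Feasible with a bounded optimal solution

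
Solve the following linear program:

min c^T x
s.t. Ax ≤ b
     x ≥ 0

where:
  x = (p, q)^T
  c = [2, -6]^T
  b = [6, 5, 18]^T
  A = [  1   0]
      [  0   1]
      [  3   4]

Evaluate the objective at each vertex of the feasible region:
  z(0, 0) = 0
  z(6, 0) = 12
  z(0, 4.5) = -27  ←
The minimum is at p = 0, q = 4.5.

p = 0, q = 4.5, z = -27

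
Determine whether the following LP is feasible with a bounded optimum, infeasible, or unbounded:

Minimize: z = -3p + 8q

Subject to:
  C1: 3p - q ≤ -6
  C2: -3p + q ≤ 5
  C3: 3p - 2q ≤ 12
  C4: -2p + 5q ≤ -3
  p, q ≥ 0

Infeasible (no feasible solution exists)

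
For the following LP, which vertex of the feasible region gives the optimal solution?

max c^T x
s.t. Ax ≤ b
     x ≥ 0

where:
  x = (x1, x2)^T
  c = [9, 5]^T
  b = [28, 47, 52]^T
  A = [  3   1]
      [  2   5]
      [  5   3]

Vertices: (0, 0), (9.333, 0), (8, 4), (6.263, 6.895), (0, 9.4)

Evaluate the objective at each vertex of the feasible region:
  z(0, 0) = 0
  z(9.333, 0) = 84
  z(8, 4) = 92  ←
  z(6.263, 6.895) = 90.84
  z(0, 9.4) = 47
The maximum is at x1 = 8, x2 = 4.

(8, 4)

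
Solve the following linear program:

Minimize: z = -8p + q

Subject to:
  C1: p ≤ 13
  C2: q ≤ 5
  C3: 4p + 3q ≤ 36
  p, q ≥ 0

Evaluate the objective at each vertex of the feasible region:
  z(0, 0) = 0
  z(9, 0) = -72  ←
  z(5.25, 5) = -37
  z(0, 5) = 5
The minimum is at p = 9, q = 0.

p = 9, q = 0, z = -72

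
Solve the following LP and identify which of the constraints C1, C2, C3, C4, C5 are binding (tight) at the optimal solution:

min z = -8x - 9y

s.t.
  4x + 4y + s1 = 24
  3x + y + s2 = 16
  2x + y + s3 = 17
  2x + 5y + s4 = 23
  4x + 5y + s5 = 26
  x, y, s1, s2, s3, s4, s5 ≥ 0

At x = 4, y = 2, compute slack b - a·x for each constraint:
  C1: 24 − 24 = 0  (binding)
  C2: 16 − 14 = 2  (slack)
  C3: 17 − 10 = 7  (slack)
  C4: 23 − 18 = 5  (slack)
  C5: 26 − 26 = 0  (binding)

Optimal: x = 4, y = 2
Binding: C1, C5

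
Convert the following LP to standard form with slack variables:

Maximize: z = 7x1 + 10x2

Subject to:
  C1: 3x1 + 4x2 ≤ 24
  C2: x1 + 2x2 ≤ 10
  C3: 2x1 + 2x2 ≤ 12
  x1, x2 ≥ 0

max z = 7x1 + 10x2

s.t.
  3x1 + 4x2 + s1 = 24
  x1 + 2x2 + s2 = 10
  2x1 + 2x2 + s3 = 12
  x1, x2, s1, s2, s3 ≥ 0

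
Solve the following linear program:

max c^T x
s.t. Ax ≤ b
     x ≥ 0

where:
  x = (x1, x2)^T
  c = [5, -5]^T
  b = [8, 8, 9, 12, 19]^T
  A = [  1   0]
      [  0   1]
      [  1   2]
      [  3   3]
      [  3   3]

Evaluate the objective at each vertex of the feasible region:
  z(0, 0) = 0
  z(4, 0) = 20  ←
  z(0, 4) = -20
The maximum is at x1 = 4, x2 = 0.

x1 = 4, x2 = 0, z = 20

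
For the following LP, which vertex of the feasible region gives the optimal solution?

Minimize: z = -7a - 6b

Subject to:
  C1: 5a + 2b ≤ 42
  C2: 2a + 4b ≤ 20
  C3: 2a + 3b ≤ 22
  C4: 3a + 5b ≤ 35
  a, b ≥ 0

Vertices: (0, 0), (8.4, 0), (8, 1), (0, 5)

Evaluate the objective at each vertex of the feasible region:
  z(0, 0) = 0
  z(8.4, 0) = -58.8
  z(8, 1) = -62  ←
  z(0, 5) = -30
The minimum is at a = 8, b = 1.

(8, 1)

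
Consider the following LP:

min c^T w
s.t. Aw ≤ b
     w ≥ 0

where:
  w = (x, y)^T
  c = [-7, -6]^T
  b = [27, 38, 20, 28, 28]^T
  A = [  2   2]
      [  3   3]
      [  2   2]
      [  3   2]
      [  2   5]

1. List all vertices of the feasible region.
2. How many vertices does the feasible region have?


1. (0, 0), (9.333, 0), (8, 2), (7.333, 2.667), (0, 5.6)
2. 5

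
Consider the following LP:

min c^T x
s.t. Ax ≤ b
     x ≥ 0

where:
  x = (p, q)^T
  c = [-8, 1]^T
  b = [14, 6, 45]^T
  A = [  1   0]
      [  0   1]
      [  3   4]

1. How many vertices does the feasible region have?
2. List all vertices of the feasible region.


1. 5
2. (0, 0), (14, 0), (14, 0.75), (7, 6), (0, 6)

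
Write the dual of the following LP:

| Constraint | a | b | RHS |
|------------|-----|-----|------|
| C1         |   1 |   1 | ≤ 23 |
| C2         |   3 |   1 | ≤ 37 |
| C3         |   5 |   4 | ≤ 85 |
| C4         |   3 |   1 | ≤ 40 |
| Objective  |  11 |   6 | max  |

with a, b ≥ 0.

Primal max cᵀx s.t. Ax ≤ b, x ≥ 0  →  Dual min bᵀy s.t. Aᵀy ≥ c, y ≥ 0.

Minimize: z = 23y1 + 37y2 + 85y3 + 40y4

Subject to:
  y1 + 3y2 + 5y3 + 3y4 ≥ 11
  y1 + y2 + 4y3 + y4 ≥ 6
  y1, y2, y3, y4 ≥ 0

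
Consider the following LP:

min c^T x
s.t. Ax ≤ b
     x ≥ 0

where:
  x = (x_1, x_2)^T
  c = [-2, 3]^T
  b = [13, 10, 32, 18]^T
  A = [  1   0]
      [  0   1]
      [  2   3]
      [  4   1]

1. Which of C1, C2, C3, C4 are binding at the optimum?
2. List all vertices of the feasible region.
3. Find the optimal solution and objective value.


1. C4
2. (0, 0), (4.5, 0), (2.2, 9.2), (1, 10), (0, 10)
3. x_1 = 4.5, x_2 = 0, z = -9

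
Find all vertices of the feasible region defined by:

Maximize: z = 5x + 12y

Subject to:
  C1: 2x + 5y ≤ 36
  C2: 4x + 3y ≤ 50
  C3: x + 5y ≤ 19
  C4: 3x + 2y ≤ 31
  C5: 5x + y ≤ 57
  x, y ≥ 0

(0, 0), (10.33, 0), (9, 2), (0, 3.8)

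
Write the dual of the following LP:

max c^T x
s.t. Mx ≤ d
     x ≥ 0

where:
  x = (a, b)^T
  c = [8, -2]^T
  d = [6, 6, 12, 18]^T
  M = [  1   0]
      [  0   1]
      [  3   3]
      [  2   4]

Primal max cᵀx s.t. Ax ≤ b, x ≥ 0  →  Dual min bᵀy s.t. Aᵀy ≥ c, y ≥ 0.

Minimize: z = 6y1 + 6y2 + 12y3 + 18y4

Subject to:
  y1 + 3y3 + 2y4 ≥ 8
  y2 + 3y3 + 4y4 ≥ -2
  y1, y2, y3, y4 ≥ 0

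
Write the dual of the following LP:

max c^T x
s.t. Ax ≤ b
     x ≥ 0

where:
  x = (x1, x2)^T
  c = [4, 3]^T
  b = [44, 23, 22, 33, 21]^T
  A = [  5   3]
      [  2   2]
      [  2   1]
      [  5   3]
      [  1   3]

Primal max cᵀx s.t. Ax ≤ b, x ≥ 0  →  Dual min bᵀy s.t. Aᵀy ≥ c, y ≥ 0.

Minimize: z = 44y1 + 23y2 + 22y3 + 33y4 + 21y5

Subject to:
  5y1 + 2y2 + 2y3 + 5y4 + y5 ≥ 4
  3y1 + 2y2 + y3 + 3y4 + 3y5 ≥ 3
  y1, y2, y3, y4, y5 ≥ 0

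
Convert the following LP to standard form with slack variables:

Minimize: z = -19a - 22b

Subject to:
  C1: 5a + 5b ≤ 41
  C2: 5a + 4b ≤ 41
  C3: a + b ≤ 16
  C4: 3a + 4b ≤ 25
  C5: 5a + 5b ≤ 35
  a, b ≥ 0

min z = -19a - 22b

s.t.
  5a + 5b + s1 = 41
  5a + 4b + s2 = 41
  a + b + s3 = 16
  3a + 4b + s4 = 25
  5a + 5b + s5 = 35
  a, b, s1, s2, s3, s4, s5 ≥ 0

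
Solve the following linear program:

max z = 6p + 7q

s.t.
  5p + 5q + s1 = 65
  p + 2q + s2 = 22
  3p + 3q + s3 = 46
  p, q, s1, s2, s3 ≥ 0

Evaluate the objective at each vertex of the feasible region:
  z(0, 0) = 0
  z(13, 0) = 78
  z(4, 9) = 87  ←
  z(0, 11) = 77
The maximum is at p = 4, q = 9.

p = 4, q = 9, z = 87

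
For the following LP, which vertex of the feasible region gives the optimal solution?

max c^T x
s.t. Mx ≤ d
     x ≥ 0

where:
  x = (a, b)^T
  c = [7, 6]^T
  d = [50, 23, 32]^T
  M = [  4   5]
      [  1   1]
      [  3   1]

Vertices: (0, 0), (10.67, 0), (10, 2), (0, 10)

Evaluate the objective at each vertex of the feasible region:
  z(0, 0) = 0
  z(10.67, 0) = 74.67
  z(10, 2) = 82  ←
  z(0, 10) = 60
The maximum is at a = 10, b = 2.

(10, 2)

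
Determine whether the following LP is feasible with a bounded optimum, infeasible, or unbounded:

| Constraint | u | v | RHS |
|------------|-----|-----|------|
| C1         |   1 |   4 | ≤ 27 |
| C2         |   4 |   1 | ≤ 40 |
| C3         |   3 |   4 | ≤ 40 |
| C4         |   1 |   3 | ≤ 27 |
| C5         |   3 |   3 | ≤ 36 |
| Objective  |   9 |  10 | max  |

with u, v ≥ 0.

Feasible with a bounded optimal solution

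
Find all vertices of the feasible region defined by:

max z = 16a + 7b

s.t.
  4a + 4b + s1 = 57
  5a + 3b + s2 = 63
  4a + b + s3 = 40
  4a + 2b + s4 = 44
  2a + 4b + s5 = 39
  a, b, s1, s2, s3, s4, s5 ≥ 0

(0, 0), (10, 0), (9, 4), (8.167, 5.667), (0, 9.75)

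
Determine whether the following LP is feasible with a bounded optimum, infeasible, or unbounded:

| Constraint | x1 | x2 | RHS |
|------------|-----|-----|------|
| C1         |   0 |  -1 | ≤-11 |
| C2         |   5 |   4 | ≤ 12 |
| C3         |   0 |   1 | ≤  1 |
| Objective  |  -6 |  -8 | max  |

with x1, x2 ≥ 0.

Infeasible (no feasible solution exists)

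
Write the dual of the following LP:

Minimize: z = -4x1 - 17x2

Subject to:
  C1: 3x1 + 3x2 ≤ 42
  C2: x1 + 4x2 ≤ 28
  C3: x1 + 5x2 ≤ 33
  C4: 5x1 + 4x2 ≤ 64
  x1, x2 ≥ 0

Primal min cᵀx s.t. Ax ≤ b, x ≥ 0  →  Dual max −bᵀy s.t. Aᵀy ≥ −c, y ≥ 0.

Maximize: z = -42y1 - 28y2 - 33y3 - 64y4

Subject to:
  3y1 + y2 + y3 + 5y4 ≥ 4
  3y1 + 4y2 + 5y3 + 4y4 ≥ 17
  y1, y2, y3, y4 ≥ 0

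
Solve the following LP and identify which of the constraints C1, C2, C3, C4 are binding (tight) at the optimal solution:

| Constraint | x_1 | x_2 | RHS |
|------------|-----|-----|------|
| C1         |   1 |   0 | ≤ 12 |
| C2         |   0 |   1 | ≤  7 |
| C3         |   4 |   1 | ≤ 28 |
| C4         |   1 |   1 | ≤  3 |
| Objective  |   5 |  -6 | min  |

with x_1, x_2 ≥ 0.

At x_1 = 0, x_2 = 3, compute slack b - a·x for each constraint:
  C1: 12 − 0 = 12  (slack)
  C2: 7 − 3 = 4  (slack)
  C3: 28 − 3 = 25  (slack)
  C4: 3 − 3 = 0  (binding)

Optimal: x_1 = 0, x_2 = 3
Binding: C4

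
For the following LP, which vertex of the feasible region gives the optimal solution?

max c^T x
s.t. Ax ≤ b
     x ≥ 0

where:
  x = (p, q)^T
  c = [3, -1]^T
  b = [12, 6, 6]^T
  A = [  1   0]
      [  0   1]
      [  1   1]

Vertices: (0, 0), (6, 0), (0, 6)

Evaluate the objective at each vertex of the feasible region:
  z(0, 0) = 0
  z(6, 0) = 18  ←
  z(0, 6) = -6
The maximum is at p = 6, q = 0.

(6, 0)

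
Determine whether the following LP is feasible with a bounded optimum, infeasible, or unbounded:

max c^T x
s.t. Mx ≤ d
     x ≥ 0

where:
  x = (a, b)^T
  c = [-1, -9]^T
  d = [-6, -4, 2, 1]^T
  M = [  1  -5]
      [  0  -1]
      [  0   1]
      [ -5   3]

Infeasible (no feasible solution exists)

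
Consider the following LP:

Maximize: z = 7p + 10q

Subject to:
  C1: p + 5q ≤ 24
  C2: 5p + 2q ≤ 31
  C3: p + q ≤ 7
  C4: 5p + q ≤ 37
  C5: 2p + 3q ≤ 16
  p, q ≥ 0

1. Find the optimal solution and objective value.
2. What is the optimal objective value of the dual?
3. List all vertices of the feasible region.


1. p = 5, q = 2, z = 55
2. 55
3. (0, 0), (6.2, 0), (5.667, 1.333), (5, 2), (1.143, 4.571), (0, 4.8)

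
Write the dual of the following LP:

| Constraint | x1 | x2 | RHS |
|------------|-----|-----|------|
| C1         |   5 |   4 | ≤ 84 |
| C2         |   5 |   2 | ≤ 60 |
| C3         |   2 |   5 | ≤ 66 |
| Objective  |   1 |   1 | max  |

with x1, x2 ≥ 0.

Primal max cᵀx s.t. Ax ≤ b, x ≥ 0  →  Dual min bᵀy s.t. Aᵀy ≥ c, y ≥ 0.

Minimize: z = 84y1 + 60y2 + 66y3

Subject to:
  5y1 + 5y2 + 2y3 ≥ 1
  4y1 + 2y2 + 5y3 ≥ 1
  y1, y2, y3 ≥ 0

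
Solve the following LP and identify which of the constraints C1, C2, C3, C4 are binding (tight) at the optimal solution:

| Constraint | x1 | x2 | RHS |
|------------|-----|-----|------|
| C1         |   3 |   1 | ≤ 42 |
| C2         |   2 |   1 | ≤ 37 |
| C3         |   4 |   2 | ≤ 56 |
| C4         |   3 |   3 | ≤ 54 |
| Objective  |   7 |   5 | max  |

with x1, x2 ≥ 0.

At x1 = 10, x2 = 8, compute slack b - a·x for each constraint:
  C1: 42 − 38 = 4  (slack)
  C2: 37 − 28 = 9  (slack)
  C3: 56 − 56 = 0  (binding)
  C4: 54 − 54 = 0  (binding)

Optimal: x1 = 10, x2 = 8
Binding: C3, C4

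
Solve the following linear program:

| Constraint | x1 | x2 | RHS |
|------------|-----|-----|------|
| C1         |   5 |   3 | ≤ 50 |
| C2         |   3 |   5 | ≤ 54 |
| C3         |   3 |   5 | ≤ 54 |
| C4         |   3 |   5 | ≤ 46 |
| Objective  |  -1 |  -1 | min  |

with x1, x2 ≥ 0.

Evaluate the objective at each vertex of the feasible region:
  z(0, 0) = 0
  z(10, 0) = -10
  z(7, 5) = -12  ←
  z(0, 9.2) = -9.2
The minimum is at x1 = 7, x2 = 5.

x1 = 7, x2 = 5, z = -12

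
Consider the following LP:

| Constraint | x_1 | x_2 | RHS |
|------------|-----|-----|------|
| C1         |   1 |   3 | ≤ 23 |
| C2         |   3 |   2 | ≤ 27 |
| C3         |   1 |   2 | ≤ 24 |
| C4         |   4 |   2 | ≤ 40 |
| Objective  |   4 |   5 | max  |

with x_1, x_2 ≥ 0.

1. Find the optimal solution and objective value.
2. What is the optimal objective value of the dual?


1. x_1 = 5, x_2 = 6, z = 50
2. 50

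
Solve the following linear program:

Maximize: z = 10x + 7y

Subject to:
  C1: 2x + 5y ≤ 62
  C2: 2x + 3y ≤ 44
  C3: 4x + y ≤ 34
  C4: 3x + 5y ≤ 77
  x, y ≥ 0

Evaluate the objective at each vertex of the feasible region:
  z(0, 0) = 0
  z(8.5, 0) = 85
  z(6, 10) = 130  ←
  z(0, 12.4) = 86.8
The maximum is at x = 6, y = 10.

x = 6, y = 10, z = 130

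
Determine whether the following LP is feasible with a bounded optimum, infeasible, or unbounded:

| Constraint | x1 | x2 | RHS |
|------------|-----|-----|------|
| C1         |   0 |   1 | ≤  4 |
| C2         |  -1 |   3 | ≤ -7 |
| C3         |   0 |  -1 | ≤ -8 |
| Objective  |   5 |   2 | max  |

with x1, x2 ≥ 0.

Infeasible (no feasible solution exists)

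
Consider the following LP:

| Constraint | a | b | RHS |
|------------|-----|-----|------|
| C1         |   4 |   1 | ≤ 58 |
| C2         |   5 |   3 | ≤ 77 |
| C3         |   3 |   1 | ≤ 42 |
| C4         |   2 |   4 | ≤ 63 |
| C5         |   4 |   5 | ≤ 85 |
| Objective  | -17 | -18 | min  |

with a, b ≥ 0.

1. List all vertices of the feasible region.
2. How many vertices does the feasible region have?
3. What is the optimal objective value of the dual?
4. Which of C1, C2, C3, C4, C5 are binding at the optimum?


1. (0, 0), (14, 0), (12.25, 5.25), (10, 9), (4.167, 13.67), (0, 15.75)
2. 6
3. -332
4. C2, C5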